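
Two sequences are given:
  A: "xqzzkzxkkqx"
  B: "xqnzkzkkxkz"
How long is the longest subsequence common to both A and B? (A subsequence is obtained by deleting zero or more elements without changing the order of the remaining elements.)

8

Backtracking the LCS table gives one alignment: x (A1,B1) → q (A2,B2) → z (A4,B4) → k (A5,B5) → z (A6,B6) → k (A8,B7) → k (A9,B8) → x (A11,B9).
So the longest common subsequence has length 8.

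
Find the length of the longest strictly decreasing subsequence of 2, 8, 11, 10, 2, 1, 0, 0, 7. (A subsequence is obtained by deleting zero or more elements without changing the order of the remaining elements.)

One longest decreasing subsequence is 11, 10, 2, 1, 0 (positions 3,4,5,6,7), of length 5; no longer one exists.

5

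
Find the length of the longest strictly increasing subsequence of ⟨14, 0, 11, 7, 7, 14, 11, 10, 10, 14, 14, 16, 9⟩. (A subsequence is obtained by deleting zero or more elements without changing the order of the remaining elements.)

Scanning left to right, the best length ending at each element is: 14→1, 0→1, 11→2, 7→2, 7→2, 14→3, 11→3, 10→3, 10→3, 14→4, 14→4, 16→5, 9→3.
So the longest increasing subsequence has length 5, e.g. 0, 7, 11, 14, 16.

5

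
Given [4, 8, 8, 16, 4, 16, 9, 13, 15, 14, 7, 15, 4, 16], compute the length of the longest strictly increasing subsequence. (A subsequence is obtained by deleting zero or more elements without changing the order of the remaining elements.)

Let dp[i] be the longest increasing subsequence ending at position i. Then dp = [1, 2, 2, 3, 1, 3, 3, 4, 5, 5, 2, 6, 1, 7].
The maximum is 7; one witness is 4, 8, 9, 13, 14, 15, 16 at positions 1,2,7,8,10,12,14.

7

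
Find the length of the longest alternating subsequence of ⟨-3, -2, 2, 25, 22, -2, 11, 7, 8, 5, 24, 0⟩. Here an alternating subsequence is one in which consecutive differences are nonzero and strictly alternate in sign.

Track the best alternating length ending on an up-step vs a down-step at each position: up/down = 1/1, 2/1, 2/1, 2/1, 2/3, 2/3, 4/3, 4/5, 6/5, 4/7, 8/3, 4/9.
The maximum over both is 9; one such subsequence is -3, 2, -2, 11, 7, 8, 5, 24, 0.

9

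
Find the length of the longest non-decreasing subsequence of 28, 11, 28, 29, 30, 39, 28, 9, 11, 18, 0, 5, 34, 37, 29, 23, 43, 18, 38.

7

Scanning left to right, the best length ending at each element is: 28→1, 11→1, 28→2, 29→3, 30→4, 39→5, 28→3, 9→1, 11→2, 18→3, 0→1, 5→2, 34→5, 37→6, 29→4, 23→4, 43→7, 18→4, 38→7.
So the longest non-decreasing subsequence has length 7, e.g. 28, 28, 29, 30, 34, 37, 43.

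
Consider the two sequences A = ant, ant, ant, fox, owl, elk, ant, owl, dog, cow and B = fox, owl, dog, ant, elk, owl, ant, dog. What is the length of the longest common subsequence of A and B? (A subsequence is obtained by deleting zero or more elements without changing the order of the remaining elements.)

Backtracking the LCS table gives one alignment: fox (A4,B1) → owl (A5,B2) → elk (A6,B5) → ant (A7,B7) → dog (A9,B8).
So the longest common subsequence has length 5.

5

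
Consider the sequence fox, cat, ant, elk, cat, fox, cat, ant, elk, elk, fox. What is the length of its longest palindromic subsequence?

One longest palindromic subsequence is fox elk cat fox cat elk fox (positions 1,4,5,6,7,10,11); it reads the same forward and backward, and the interval DP gives dp[1][11] = 7.

7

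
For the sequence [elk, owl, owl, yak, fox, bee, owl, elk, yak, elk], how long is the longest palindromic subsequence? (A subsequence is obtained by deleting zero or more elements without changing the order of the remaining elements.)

5

One longest palindromic subsequence is elk yak elk yak elk (positions 1,4,8,9,10); it reads the same forward and backward, and the interval DP gives dp[1][10] = 5.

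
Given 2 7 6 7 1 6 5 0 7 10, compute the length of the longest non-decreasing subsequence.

Let dp[i] be the longest non-decreasing subsequence ending at position i. Then dp = [1, 2, 2, 3, 1, 3, 2, 1, 4, 5].
The maximum is 5; one witness is 2, 7, 7, 7, 10 at positions 1,2,4,9,10.

5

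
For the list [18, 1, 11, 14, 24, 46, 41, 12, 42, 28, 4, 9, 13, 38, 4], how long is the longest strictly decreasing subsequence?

5

Let dp[i] be the longest decreasing subsequence ending at position i. Then dp = [1, 2, 2, 2, 1, 1, 2, 3, 2, 3, 4, 4, 4, 3, 5].
The maximum is 5; one witness is 18, 14, 12, 9, 4 at positions 1,4,8,12,15.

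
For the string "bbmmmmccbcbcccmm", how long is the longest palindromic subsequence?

Using dp[i][j] = 2 + dp[i+1][j−1] if the ends match, else max(dp[i+1][j], dp[i][j−1]):
dp[1][16] = 11. A witness is mmcccbcccmm at positions 3,4,7,8,10,11,12,13,14,15,16.

11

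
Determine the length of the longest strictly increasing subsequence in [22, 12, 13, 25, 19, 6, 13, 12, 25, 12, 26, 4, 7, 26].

Let dp[i] be the longest increasing subsequence ending at position i. Then dp = [1, 1, 2, 3, 3, 1, 2, 2, 4, 2, 5, 1, 2, 5].
The maximum is 5; one witness is 12, 13, 19, 25, 26 at positions 2,3,5,9,11.

5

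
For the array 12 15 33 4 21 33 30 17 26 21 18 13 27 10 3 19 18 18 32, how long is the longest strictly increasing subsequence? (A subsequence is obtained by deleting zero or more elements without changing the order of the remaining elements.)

6

Let dp[i] be the longest increasing subsequence ending at position i. Then dp = [1, 2, 3, 1, 3, 4, 4, 3, 4, 4, 4, 2, 5, 2, 1, 5, 4, 4, 6].
The maximum is 6; one witness is 12, 15, 21, 26, 27, 32 at positions 1,2,5,9,13,19.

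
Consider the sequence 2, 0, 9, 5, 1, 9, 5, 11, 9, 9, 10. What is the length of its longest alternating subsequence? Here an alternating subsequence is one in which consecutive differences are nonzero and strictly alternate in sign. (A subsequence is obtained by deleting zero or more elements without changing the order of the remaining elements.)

Track the best alternating length ending on an up-step vs a down-step at each position: up/down = 1/1, 1/2, 3/1, 3/4, 3/4, 5/1, 5/6, 7/1, 7/8, 7/8, 9/8.
The maximum over both is 9; one such subsequence is 2, 0, 9, 5, 9, 5, 11, 9, 10.

9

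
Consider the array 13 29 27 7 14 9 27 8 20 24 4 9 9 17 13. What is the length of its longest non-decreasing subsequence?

5

Scanning left to right, the best length ending at each element is: 13→1, 29→2, 27→2, 7→1, 14→2, 9→2, 27→3, 8→2, 20→3, 24→4, 4→1, 9→3, 9→4, 17→5, 13→5.
So the longest non-decreasing subsequence has length 5, e.g. 7, 9, 9, 9, 17.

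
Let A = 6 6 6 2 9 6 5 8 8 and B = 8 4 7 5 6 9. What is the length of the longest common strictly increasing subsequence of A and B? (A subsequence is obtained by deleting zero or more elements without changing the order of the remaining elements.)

2

For each value that appears in both, track the longest common increasing run ending there.
The best achievable length is 2; one witness is 6, 9 (A-positions 1,5, B-positions 5,6).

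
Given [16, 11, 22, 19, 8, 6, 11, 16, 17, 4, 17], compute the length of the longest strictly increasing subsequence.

Let dp[i] be the longest increasing subsequence ending at position i. Then dp = [1, 1, 2, 2, 1, 1, 2, 3, 4, 1, 4].
The maximum is 4; one witness is 8, 11, 16, 17 at positions 5,7,8,9.

4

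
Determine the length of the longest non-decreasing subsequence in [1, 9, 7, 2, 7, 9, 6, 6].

4

Scanning left to right, the best length ending at each element is: 1→1, 9→2, 7→2, 2→2, 7→3, 9→4, 6→3, 6→4.
So the longest non-decreasing subsequence has length 4, e.g. 1, 7, 7, 9.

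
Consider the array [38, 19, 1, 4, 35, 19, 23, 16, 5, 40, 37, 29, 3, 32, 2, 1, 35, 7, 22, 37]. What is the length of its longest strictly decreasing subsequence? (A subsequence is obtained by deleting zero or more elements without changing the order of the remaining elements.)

8

Scanning left to right, the best length ending at each element is: 38→1, 19→2, 1→3, 4→3, 35→2, 19→3, 23→3, 16→4, 5→5, 40→1, 37→2, 29→3, 3→6, 32→3, 2→7, 1→8, 35→3, 7→5, 22→4, 37→2.
So the longest decreasing subsequence has length 8, e.g. 38, 35, 19, 16, 5, 3, 2, 1.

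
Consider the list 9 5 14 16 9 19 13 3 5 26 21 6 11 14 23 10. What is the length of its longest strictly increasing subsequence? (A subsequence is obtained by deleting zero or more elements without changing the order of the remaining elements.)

6

Scanning left to right, the best length ending at each element is: 9→1, 5→1, 14→2, 16→3, 9→2, 19→4, 13→3, 3→1, 5→2, 26→5, 21→5, 6→3, 11→4, 14→5, 23→6, 10→4.
So the longest increasing subsequence has length 6, e.g. 9, 14, 16, 19, 21, 23.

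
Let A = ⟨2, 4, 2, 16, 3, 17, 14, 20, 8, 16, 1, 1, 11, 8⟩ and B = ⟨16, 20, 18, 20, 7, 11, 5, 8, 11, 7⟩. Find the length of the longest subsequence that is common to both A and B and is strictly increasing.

2

A longest common strictly increasing subsequence is 16, 20 (length 2); it appears in order in both A and B, and no longer such subsequence exists.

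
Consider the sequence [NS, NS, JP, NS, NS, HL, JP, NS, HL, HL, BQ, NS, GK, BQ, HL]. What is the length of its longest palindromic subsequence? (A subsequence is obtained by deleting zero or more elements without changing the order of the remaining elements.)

8

One longest palindromic subsequence is NS NS JP NS NS JP NS NS (positions 1,2,3,4,5,7,8,12); it reads the same forward and backward, and the interval DP gives dp[1][15] = 8.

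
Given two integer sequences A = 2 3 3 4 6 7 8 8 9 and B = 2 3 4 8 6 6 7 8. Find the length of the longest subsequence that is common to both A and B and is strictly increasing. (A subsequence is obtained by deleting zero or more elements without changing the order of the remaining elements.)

6

A longest common strictly increasing subsequence is 2, 3, 4, 6, 7, 8 (length 6); it appears in order in both A and B, and no longer such subsequence exists.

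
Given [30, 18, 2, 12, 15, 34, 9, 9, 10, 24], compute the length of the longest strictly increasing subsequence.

Scanning left to right, the best length ending at each element is: 30→1, 18→1, 2→1, 12→2, 15→3, 34→4, 9→2, 9→2, 10→3, 24→4.
So the longest increasing subsequence has length 4, e.g. 2, 12, 15, 34.

4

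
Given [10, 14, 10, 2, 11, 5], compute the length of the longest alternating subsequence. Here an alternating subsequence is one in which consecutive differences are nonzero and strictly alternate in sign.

5

Track the best alternating length ending on an up-step vs a down-step at each position: up/down = 1/1, 2/1, 1/3, 1/3, 4/3, 4/5.
The maximum over both is 5; one such subsequence is 10, 14, 10, 11, 5.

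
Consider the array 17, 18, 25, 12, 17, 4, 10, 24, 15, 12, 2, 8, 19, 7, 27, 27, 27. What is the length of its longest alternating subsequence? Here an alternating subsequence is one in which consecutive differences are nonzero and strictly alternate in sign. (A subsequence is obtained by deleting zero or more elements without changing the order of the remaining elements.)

10

Track the best alternating length ending on an up-step vs a down-step at each position: up/down = 1/1, 2/1, 2/1, 1/3, 4/3, 1/5, 6/5, 6/3, 6/7, 6/7, 1/7, 8/7, 8/7, 8/9, 10/1, 10/1, 10/1.
The maximum over both is 10; one such subsequence is 17, 18, 12, 17, 4, 10, 2, 8, 7, 27.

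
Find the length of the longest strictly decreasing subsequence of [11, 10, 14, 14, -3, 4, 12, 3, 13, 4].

4

One longest decreasing subsequence is 11, 10, 4, 3 (positions 1,2,6,8), of length 4; no longer one exists.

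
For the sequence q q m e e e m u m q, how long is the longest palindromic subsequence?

7

Using dp[i][j] = 2 + dp[i+1][j−1] if the ends match, else max(dp[i+1][j], dp[i][j−1]):
dp[1][10] = 7. A witness is qmeeemq at positions 1,3,4,5,6,9,10.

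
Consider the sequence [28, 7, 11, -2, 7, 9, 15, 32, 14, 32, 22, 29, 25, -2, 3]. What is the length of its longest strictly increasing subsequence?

6

Let dp[i] be the longest increasing subsequence ending at position i. Then dp = [1, 1, 2, 1, 2, 3, 4, 5, 4, 5, 5, 6, 6, 1, 2].
The maximum is 6; one witness is -2, 7, 9, 15, 22, 29 at positions 4,5,6,7,11,12.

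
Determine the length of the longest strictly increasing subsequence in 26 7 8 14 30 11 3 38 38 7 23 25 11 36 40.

Scanning left to right, the best length ending at each element is: 26→1, 7→1, 8→2, 14→3, 30→4, 11→3, 3→1, 38→5, 38→5, 7→2, 23→4, 25→5, 11→3, 36→6, 40→7.
So the longest increasing subsequence has length 7, e.g. 7, 8, 14, 23, 25, 36, 40.

7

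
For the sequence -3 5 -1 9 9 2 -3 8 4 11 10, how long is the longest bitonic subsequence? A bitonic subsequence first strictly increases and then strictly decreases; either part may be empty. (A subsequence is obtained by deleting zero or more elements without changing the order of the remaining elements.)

6

Let inc[i] be the LIS ending at i and dec[i] the longest strictly decreasing subsequence starting at i. inc = [1, 2, 2, 3, 3, 3, 1, 4, 4, 5, 5], dec = [1, 3, 2, 3, 3, 2, 1, 2, 1, 2, 1].
max_i inc[i]+dec[i]−1 = 6, with one witness -3, -1, 2, 8, 11, 10.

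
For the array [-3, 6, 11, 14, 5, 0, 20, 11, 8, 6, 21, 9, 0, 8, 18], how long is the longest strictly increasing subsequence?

6

One longest increasing subsequence is -3, 6, 11, 14, 20, 21 (positions 1,2,3,4,7,11), of length 6; no longer one exists.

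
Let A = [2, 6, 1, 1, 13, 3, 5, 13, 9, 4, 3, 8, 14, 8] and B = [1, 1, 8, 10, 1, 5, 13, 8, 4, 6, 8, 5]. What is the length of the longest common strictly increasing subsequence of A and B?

A longest common strictly increasing subsequence is 1, 5, 13 (length 3); it appears in order in both A and B, and no longer such subsequence exists.

3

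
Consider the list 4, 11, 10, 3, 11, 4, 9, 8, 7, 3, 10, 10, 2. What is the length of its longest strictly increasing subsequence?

4

Scanning left to right, the best length ending at each element is: 4→1, 11→2, 10→2, 3→1, 11→3, 4→2, 9→3, 8→3, 7→3, 3→1, 10→4, 10→4, 2→1.
So the longest increasing subsequence has length 4, e.g. 3, 4, 9, 10.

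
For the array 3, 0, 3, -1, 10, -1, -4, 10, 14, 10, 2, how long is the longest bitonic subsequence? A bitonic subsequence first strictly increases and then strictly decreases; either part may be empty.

6

Let inc[i] be the LIS ending at i and dec[i] the longest strictly decreasing subsequence starting at i. inc = [1, 1, 2, 1, 3, 1, 1, 3, 4, 3, 2], dec = [4, 3, 3, 2, 3, 2, 1, 2, 3, 2, 1].
max_i inc[i]+dec[i]−1 = 6, with one witness 0, 3, 10, 14, 10, 2.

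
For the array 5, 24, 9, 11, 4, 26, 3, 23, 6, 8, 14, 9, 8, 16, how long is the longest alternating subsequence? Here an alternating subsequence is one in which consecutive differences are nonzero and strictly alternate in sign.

12

Track the best alternating length ending on an up-step vs a down-step at each position: up/down = 1/1, 2/1, 2/3, 4/3, 1/5, 6/1, 1/7, 8/7, 8/9, 10/9, 10/9, 10/11, 10/11, 12/9.
The maximum over both is 12; one such subsequence is 5, 24, 9, 11, 4, 26, 3, 23, 6, 14, 9, 16.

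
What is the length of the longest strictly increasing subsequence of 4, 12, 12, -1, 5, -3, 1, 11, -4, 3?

Scanning left to right, the best length ending at each element is: 4→1, 12→2, 12→2, -1→1, 5→2, -3→1, 1→2, 11→3, -4→1, 3→3.
So the longest increasing subsequence has length 3, e.g. 4, 5, 11.

3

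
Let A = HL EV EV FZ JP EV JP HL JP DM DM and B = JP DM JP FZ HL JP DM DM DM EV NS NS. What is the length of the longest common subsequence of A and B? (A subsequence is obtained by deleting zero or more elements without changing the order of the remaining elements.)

Backtracking the LCS table gives one alignment: JP (A5,B1) → JP (A7,B3) → HL (A8,B5) → JP (A9,B6) → DM (A10,B8) → DM (A11,B9).
So the longest common subsequence has length 6.

6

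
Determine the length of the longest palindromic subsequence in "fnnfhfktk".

Using dp[i][j] = 2 + dp[i+1][j−1] if the ends match, else max(dp[i+1][j], dp[i][j−1]):
dp[1][9] = 4. A witness is fnnf at positions 1,2,3,6.

4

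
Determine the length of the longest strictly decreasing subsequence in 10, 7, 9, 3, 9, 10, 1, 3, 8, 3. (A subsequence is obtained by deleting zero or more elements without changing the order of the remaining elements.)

Scanning left to right, the best length ending at each element is: 10→1, 7→2, 9→2, 3→3, 9→2, 10→1, 1→4, 3→3, 8→3, 3→4.
So the longest decreasing subsequence has length 4, e.g. 10, 7, 3, 1.

4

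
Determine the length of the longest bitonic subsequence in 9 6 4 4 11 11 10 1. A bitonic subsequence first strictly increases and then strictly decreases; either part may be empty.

4

Let inc[i] be the LIS ending at i and dec[i] the longest strictly decreasing subsequence starting at i. inc = [1, 1, 1, 1, 2, 2, 2, 1], dec = [4, 3, 2, 2, 3, 3, 2, 1].
max_i inc[i]+dec[i]−1 = 4, with one witness 9, 6, 4, 1.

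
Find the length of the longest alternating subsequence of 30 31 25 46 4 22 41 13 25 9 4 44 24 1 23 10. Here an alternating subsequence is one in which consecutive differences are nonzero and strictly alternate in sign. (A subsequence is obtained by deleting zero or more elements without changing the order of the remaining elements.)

13

A longest alternating subsequence is 30, 31, 25, 46, 4, 22, 13, 25, 9, 44, 1, 23, 10 (positions 1,2,3,4,5,6,8,9,10,12,14,15,16); its 12 consecutive differences strictly alternate in sign, and length 13 is optimal.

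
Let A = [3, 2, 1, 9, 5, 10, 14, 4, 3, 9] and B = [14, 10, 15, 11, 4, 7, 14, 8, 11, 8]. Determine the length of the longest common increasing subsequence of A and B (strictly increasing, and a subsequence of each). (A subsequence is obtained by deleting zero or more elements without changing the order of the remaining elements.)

For each value that appears in both, track the longest common increasing run ending there.
The best achievable length is 2; one witness is 10, 14 (A-positions 6,7, B-positions 2,7).

2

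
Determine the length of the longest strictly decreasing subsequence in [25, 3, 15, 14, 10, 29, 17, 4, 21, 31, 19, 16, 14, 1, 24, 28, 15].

6

One longest decreasing subsequence is 25, 15, 14, 10, 4, 1 (positions 1,3,4,5,8,14), of length 6; no longer one exists.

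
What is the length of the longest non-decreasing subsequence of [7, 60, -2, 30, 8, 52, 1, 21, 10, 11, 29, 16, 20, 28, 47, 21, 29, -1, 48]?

One longest non-decreasing subsequence is 7, 8, 10, 11, 16, 20, 28, 47, 48 (positions 1,5,9,10,12,13,14,15,19), of length 9; no longer one exists.

9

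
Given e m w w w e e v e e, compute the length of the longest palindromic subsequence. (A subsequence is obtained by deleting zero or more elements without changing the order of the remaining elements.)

5

Using dp[i][j] = 2 + dp[i+1][j−1] if the ends match, else max(dp[i+1][j], dp[i][j−1]):
dp[1][10] = 5. A witness is eevee at positions 1,6,8,9,10.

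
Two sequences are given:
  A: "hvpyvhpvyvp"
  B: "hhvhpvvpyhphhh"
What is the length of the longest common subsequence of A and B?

7

A longest common subsequence is hvpvpyp (length 7); the LCS DP confirms no longer common subsequence exists.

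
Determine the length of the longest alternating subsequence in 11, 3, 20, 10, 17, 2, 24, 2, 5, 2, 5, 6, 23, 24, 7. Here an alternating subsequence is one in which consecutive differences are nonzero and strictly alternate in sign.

12

Track the best alternating length ending on an up-step vs a down-step at each position: up/down = 1/1, 1/2, 3/1, 3/4, 5/4, 1/6, 7/1, 1/8, 9/8, 1/10, 11/8, 11/8, 11/8, 11/1, 11/12.
The maximum over both is 12; one such subsequence is 11, 3, 20, 10, 17, 2, 24, 2, 5, 2, 23, 7.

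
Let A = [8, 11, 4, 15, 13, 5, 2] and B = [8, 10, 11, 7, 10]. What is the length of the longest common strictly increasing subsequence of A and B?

For each value that appears in both, track the longest common increasing run ending there.
The best achievable length is 2; one witness is 8, 11 (A-positions 1,2, B-positions 1,3).

2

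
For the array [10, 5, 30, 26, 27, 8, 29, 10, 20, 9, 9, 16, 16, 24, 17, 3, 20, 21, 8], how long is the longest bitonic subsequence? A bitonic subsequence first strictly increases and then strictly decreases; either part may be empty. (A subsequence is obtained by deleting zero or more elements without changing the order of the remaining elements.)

Let inc[i] be the LIS ending at i and dec[i] the longest strictly decreasing subsequence starting at i. inc = [1, 1, 2, 2, 3, 2, 4, 3, 4, 3, 3, 4, 4, 5, 5, 1, 6, 7, 2], dec = [3, 2, 5, 4, 4, 2, 4, 3, 3, 2, 2, 2, 2, 3, 2, 1, 2, 2, 1].
max_i inc[i]+dec[i]−1 = 8, with one witness 5, 8, 10, 16, 17, 20, 21, 8.

8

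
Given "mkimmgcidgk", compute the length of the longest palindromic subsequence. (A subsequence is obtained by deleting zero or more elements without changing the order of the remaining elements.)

6

One longest palindromic subsequence is kimmik (positions 2,3,4,5,8,11); it reads the same forward and backward, and the interval DP gives dp[1][11] = 6.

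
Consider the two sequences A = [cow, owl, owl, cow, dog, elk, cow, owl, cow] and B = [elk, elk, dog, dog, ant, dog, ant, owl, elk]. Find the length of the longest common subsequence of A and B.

2

Backtracking the LCS table gives one alignment: owl (A3,B8) → elk (A6,B9).
So the longest common subsequence has length 2.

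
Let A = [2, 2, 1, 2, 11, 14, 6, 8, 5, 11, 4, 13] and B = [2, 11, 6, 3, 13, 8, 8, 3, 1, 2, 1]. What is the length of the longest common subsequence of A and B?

4

Backtracking the LCS table gives one alignment: 2 (A4,B1) → 11 (A5,B2) → 6 (A7,B3) → 8 (A8,B7).
So the longest common subsequence has length 4.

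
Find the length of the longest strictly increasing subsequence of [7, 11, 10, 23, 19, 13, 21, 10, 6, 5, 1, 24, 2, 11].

5

One longest increasing subsequence is 7, 11, 19, 21, 24 (positions 1,2,5,7,12), of length 5; no longer one exists.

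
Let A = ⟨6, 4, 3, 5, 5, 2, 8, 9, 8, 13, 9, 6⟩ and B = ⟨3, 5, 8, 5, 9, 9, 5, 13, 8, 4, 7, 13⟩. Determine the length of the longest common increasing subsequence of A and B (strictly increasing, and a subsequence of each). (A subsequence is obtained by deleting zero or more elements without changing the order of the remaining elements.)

A longest common strictly increasing subsequence is 3, 5, 8, 9, 13 (length 5); it appears in order in both A and B, and no longer such subsequence exists.

5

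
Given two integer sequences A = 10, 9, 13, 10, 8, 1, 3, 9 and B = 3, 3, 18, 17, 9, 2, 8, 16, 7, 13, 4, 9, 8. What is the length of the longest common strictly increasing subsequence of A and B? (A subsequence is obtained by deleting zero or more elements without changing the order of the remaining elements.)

A longest common strictly increasing subsequence is 3, 9 (length 2); it appears in order in both A and B, and no longer such subsequence exists.

2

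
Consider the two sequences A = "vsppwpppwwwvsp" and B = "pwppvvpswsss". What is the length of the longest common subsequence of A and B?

7

A longest common subsequence is pwpppws (length 7); the LCS DP confirms no longer common subsequence exists.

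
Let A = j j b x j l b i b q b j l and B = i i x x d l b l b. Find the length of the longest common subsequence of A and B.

4

A longest common subsequence is xlbb (length 4); the LCS DP confirms no longer common subsequence exists.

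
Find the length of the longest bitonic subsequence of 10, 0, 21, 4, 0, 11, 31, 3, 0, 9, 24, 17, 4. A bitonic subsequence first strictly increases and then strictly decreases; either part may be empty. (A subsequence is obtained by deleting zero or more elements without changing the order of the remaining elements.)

One longest bitonic subsequence is 0, 4, 11, 31, 24, 17, 4 (positions 2,4,6,7,11,12,13): it rises to 31 then falls. Length 7 is optimal.

7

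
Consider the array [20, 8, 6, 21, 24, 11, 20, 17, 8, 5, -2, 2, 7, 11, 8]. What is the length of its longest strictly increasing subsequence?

Scanning left to right, the best length ending at each element is: 20→1, 8→1, 6→1, 21→2, 24→3, 11→2, 20→3, 17→3, 8→2, 5→1, -2→1, 2→2, 7→3, 11→4, 8→4.
So the longest increasing subsequence has length 4, e.g. -2, 2, 7, 11.

4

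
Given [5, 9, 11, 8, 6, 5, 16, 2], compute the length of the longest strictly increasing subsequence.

4

One longest increasing subsequence is 5, 9, 11, 16 (positions 1,2,3,7), of length 4; no longer one exists.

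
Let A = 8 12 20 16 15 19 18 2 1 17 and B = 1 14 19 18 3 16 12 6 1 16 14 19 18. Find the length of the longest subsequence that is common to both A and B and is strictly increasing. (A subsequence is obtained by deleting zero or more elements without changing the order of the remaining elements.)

3

A longest common strictly increasing subsequence is 12, 16, 19 (length 3); it appears in order in both A and B, and no longer such subsequence exists.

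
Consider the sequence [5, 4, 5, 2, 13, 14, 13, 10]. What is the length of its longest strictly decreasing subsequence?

One longest decreasing subsequence is 5, 4, 2 (positions 1,2,4), of length 3; no longer one exists.

3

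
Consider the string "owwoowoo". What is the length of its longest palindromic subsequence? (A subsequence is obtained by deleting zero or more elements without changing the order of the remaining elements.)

One longest palindromic subsequence is owoowo (positions 1,3,4,5,6,8); it reads the same forward and backward, and the interval DP gives dp[1][8] = 6.

6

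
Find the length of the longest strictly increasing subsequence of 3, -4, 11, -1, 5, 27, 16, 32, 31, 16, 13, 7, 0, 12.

5

Let dp[i] be the longest increasing subsequence ending at position i. Then dp = [1, 1, 2, 2, 3, 4, 4, 5, 5, 4, 4, 4, 3, 5].
The maximum is 5; one witness is -4, -1, 5, 27, 32 at positions 2,4,5,6,8.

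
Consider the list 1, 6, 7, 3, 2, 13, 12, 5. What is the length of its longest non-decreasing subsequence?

4

Let dp[i] be the longest non-decreasing subsequence ending at position i. Then dp = [1, 2, 3, 2, 2, 4, 4, 3].
The maximum is 4; one witness is 1, 6, 7, 13 at positions 1,2,3,6.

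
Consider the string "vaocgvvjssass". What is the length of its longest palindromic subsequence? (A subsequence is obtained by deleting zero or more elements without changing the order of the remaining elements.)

Using dp[i][j] = 2 + dp[i+1][j−1] if the ends match, else max(dp[i+1][j], dp[i][j−1]):
dp[1][13] = 5. A witness is ssass at positions 9,10,11,12,13.

5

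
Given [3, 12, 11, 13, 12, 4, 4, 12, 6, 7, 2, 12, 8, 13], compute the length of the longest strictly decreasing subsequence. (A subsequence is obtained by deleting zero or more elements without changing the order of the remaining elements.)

4

Scanning left to right, the best length ending at each element is: 3→1, 12→1, 11→2, 13→1, 12→2, 4→3, 4→3, 12→2, 6→3, 7→3, 2→4, 12→2, 8→3, 13→1.
So the longest decreasing subsequence has length 4, e.g. 12, 11, 4, 2.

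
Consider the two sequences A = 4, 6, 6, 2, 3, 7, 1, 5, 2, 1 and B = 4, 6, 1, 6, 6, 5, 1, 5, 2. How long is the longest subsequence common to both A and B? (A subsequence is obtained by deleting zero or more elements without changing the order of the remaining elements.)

A longest common subsequence is 4, 6, 6, 1, 5, 2 (length 6); the LCS DP confirms no longer common subsequence exists.

6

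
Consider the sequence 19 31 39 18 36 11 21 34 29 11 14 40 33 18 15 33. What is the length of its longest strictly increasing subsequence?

4

One longest increasing subsequence is 19, 31, 39, 40 (positions 1,2,3,12), of length 4; no longer one exists.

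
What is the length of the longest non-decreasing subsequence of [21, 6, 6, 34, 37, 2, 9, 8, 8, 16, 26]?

One longest non-decreasing subsequence is 6, 6, 8, 8, 16, 26 (positions 2,3,8,9,10,11), of length 6; no longer one exists.

6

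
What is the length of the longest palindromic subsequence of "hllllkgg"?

One longest palindromic subsequence is llll (positions 2,3,4,5); it reads the same forward and backward, and the interval DP gives dp[1][8] = 4.

4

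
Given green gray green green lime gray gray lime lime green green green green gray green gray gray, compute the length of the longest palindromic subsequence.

One longest palindromic subsequence is green gray green green lime gray gray lime green green gray green (positions 1,2,3,4,5,6,7,9,12,13,14,15); it reads the same forward and backward, and the interval DP gives dp[1][17] = 12.

12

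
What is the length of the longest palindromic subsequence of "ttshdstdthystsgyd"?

9

Using dp[i][j] = 2 + dp[i+1][j−1] if the ends match, else max(dp[i+1][j], dp[i][j−1]):
dp[1][17] = 9. A witness is tshtdthst at positions 2,3,4,7,8,9,10,12,13.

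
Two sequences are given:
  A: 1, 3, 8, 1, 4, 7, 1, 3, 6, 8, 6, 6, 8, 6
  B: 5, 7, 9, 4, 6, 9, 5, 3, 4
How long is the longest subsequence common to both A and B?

2

A longest common subsequence is 3, 4 (length 2); the LCS DP confirms no longer common subsequence exists.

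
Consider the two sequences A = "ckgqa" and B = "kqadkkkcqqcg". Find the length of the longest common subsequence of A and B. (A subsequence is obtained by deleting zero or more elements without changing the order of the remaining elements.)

A longest common subsequence is kqa (length 3); the LCS DP confirms no longer common subsequence exists.

3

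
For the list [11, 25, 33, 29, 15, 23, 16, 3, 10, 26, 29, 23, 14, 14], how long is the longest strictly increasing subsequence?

5

Scanning left to right, the best length ending at each element is: 11→1, 25→2, 33→3, 29→3, 15→2, 23→3, 16→3, 3→1, 10→2, 26→4, 29→5, 23→4, 14→3, 14→3.
So the longest increasing subsequence has length 5, e.g. 11, 15, 23, 26, 29.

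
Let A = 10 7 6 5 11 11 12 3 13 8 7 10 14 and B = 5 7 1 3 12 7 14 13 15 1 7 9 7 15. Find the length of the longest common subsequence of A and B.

A longest common subsequence is 7, 12, 13, 7 (length 4); the LCS DP confirms no longer common subsequence exists.

4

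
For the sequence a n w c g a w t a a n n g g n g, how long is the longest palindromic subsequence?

Using dp[i][j] = 2 + dp[i+1][j−1] if the ends match, else max(dp[i+1][j], dp[i][j−1]):
dp[1][16] = 7. A witness is ngaaagn at positions 2,5,6,9,10,14,15.

7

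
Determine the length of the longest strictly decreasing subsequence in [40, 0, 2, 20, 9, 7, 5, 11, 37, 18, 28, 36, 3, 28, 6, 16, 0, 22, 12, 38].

7

Let dp[i] be the longest decreasing subsequence ending at position i. Then dp = [1, 2, 2, 2, 3, 4, 5, 3, 2, 3, 3, 3, 6, 4, 5, 5, 7, 5, 6, 2].
The maximum is 7; one witness is 40, 20, 9, 7, 5, 3, 0 at positions 1,4,5,6,7,13,17.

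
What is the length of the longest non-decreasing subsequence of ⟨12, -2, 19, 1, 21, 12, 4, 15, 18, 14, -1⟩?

Scanning left to right, the best length ending at each element is: 12→1, -2→1, 19→2, 1→2, 21→3, 12→3, 4→3, 15→4, 18→5, 14→4, -1→2.
So the longest non-decreasing subsequence has length 5, e.g. -2, 1, 12, 15, 18.

5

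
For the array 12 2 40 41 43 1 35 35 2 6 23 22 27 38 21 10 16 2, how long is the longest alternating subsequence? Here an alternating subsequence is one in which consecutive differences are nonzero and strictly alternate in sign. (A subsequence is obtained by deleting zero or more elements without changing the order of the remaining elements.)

A longest alternating subsequence is 12, 2, 40, 1, 35, 2, 23, 22, 27, 10, 16, 2 (positions 1,2,3,6,7,9,11,12,13,16,17,18); its 11 consecutive differences strictly alternate in sign, and length 12 is optimal.

12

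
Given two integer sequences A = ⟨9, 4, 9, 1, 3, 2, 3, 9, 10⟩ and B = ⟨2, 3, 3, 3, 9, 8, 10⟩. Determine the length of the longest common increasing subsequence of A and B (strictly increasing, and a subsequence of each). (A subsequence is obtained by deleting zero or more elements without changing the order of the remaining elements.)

A longest common strictly increasing subsequence is 2, 3, 9, 10 (length 4); it appears in order in both A and B, and no longer such subsequence exists.

4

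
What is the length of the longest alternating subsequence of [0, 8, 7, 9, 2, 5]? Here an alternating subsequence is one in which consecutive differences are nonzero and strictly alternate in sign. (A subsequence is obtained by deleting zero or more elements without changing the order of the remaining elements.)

6

Track the best alternating length ending on an up-step vs a down-step at each position: up/down = 1/1, 2/1, 2/3, 4/1, 2/5, 6/5.
The maximum over both is 6; one such subsequence is 0, 8, 7, 9, 2, 5.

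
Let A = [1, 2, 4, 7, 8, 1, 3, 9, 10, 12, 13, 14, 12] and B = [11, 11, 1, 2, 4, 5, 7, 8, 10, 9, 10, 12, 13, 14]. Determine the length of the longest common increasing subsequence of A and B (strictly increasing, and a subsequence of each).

For each value that appears in both, track the longest common increasing run ending there.
The best achievable length is 10; one witness is 1, 2, 4, 7, 8, 9, 10, 12, 13, 14 (A-positions 1,2,3,4,5,8,9,10,11,12, B-positions 3,4,5,7,8,10,11,12,13,14).

10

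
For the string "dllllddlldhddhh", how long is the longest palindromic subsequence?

One longest palindromic subsequence is dddllddd (positions 1,6,7,8,9,10,12,13); it reads the same forward and backward, and the interval DP gives dp[1][15] = 8.

8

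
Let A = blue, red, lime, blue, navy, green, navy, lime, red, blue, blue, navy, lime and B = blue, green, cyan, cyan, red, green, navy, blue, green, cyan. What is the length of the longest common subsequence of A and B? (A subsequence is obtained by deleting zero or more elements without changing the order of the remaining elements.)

5

A longest common subsequence is blue, red, green, navy, blue (length 5); the LCS DP confirms no longer common subsequence exists.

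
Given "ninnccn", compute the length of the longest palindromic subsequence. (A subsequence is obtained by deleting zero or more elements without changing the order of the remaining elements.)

4

Using dp[i][j] = 2 + dp[i+1][j−1] if the ends match, else max(dp[i+1][j], dp[i][j−1]):
dp[1][7] = 4. A witness is nccn at positions 1,5,6,7.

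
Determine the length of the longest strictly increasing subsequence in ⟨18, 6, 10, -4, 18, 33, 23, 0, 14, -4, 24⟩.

5

One longest increasing subsequence is 6, 10, 18, 23, 24 (positions 2,3,5,7,11), of length 5; no longer one exists.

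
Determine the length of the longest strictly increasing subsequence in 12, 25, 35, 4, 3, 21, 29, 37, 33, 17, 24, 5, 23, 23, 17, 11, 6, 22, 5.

Let dp[i] be the longest increasing subsequence ending at position i. Then dp = [1, 2, 3, 1, 1, 2, 3, 4, 4, 2, 3, 2, 3, 3, 3, 3, 3, 4, 2].
The maximum is 4; one witness is 12, 25, 35, 37 at positions 1,2,3,8.

4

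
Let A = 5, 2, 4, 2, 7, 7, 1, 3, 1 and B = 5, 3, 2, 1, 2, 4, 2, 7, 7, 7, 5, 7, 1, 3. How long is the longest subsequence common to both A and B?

A longest common subsequence is 5, 2, 4, 2, 7, 7, 1, 3 (length 8); the LCS DP confirms no longer common subsequence exists.

8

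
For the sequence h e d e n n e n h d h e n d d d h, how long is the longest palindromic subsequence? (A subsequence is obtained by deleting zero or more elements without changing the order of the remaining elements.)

One longest palindromic subsequence is hdnehdhendh (positions 1,3,6,7,9,10,11,12,13,16,17); it reads the same forward and backward, and the interval DP gives dp[1][17] = 11.

11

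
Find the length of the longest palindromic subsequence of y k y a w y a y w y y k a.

9

Using dp[i][j] = 2 + dp[i+1][j−1] if the ends match, else max(dp[i+1][j], dp[i][j−1]):
dp[1][13] = 9. A witness is kywyaywyk at positions 2,3,5,6,7,8,9,11,12.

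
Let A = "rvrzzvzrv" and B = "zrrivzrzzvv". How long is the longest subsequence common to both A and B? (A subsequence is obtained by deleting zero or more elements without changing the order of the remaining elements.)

7

Backtracking the LCS table gives one alignment: r (A1,B3) → v (A2,B5) → r (A3,B7) → z (A4,B8) → z (A5,B9) → v (A6,B10) → v (A9,B11).
So the longest common subsequence has length 7.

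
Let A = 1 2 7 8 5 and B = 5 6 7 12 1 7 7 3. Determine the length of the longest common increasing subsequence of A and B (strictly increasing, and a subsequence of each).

2

A longest common strictly increasing subsequence is 1, 7 (length 2); it appears in order in both A and B, and no longer such subsequence exists.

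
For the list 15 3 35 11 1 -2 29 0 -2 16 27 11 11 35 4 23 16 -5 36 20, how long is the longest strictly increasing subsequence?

6

Let dp[i] be the longest increasing subsequence ending at position i. Then dp = [1, 1, 2, 2, 1, 1, 3, 2, 1, 3, 4, 3, 3, 5, 3, 4, 4, 1, 6, 5].
The maximum is 6; one witness is 3, 11, 16, 27, 35, 36 at positions 2,4,10,11,14,19.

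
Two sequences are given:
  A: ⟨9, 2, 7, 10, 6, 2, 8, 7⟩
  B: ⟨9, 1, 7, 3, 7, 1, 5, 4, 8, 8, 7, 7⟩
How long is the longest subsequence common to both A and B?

A longest common subsequence is 9, 7, 8, 7 (length 4); the LCS DP confirms no longer common subsequence exists.

4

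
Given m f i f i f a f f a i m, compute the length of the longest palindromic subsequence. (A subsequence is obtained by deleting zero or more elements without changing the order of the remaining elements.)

9

One longest palindromic subsequence is miffaffim (positions 1,3,4,6,7,8,9,11,12); it reads the same forward and backward, and the interval DP gives dp[1][12] = 9.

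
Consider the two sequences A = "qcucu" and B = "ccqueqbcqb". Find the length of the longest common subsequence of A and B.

A longest common subsequence is quc (length 3); the LCS DP confirms no longer common subsequence exists.

3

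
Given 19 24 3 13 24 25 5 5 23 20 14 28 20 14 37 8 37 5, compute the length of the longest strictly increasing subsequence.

Let dp[i] be the longest increasing subsequence ending at position i. Then dp = [1, 2, 1, 2, 3, 4, 2, 2, 3, 3, 3, 5, 4, 3, 6, 3, 6, 2].
The maximum is 6; one witness is 3, 13, 24, 25, 28, 37 at positions 3,4,5,6,12,15.

6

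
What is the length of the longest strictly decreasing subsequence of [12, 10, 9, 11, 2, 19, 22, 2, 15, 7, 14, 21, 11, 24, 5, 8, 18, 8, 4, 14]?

6

One longest decreasing subsequence is 12, 10, 9, 7, 5, 4 (positions 1,2,3,10,15,19), of length 6; no longer one exists.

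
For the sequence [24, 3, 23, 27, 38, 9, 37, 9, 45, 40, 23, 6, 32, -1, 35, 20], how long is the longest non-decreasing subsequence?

6

Let dp[i] be the longest non-decreasing subsequence ending at position i. Then dp = [1, 1, 2, 3, 4, 2, 4, 3, 5, 5, 4, 2, 5, 1, 6, 4].
The maximum is 6; one witness is 3, 9, 9, 23, 32, 35 at positions 2,6,8,11,13,15.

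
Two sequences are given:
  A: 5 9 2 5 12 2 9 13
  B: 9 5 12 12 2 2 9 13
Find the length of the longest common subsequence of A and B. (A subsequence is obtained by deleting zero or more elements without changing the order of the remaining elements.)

Backtracking the LCS table gives one alignment: 9 (A2,B1) → 5 (A4,B2) → 12 (A5,B4) → 2 (A6,B6) → 9 (A7,B7) → 13 (A8,B8).
So the longest common subsequence has length 6.

6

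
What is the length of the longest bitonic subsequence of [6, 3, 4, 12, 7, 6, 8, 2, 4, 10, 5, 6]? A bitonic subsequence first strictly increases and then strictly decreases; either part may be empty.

6

One longest bitonic subsequence is 3, 4, 12, 7, 6, 5 (positions 2,3,4,5,6,11): it rises to 12 then falls. Length 6 is optimal.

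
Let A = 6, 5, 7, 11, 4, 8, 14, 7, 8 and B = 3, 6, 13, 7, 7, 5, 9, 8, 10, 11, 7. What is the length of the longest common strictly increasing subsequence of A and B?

A longest common strictly increasing subsequence is 6, 7, 8 (length 3); it appears in order in both A and B, and no longer such subsequence exists.

3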